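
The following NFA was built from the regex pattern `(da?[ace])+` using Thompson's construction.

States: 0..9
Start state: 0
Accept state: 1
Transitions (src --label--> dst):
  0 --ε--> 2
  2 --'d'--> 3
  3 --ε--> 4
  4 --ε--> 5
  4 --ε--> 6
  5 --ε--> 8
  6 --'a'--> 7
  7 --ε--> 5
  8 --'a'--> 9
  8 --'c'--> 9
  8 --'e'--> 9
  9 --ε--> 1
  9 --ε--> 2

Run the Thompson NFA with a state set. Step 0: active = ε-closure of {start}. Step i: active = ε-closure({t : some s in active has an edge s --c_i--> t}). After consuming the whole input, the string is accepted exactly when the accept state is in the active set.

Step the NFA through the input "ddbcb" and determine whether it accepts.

Answer: REJECT

Derivation:
initial (ε-close {0}): {0,2}
'd' @ 1: {3,4,5,6,8}
'd' @ 2: {}  — no active states
rest 'bcb' ignored (set empty)
end set {} — state 1 not in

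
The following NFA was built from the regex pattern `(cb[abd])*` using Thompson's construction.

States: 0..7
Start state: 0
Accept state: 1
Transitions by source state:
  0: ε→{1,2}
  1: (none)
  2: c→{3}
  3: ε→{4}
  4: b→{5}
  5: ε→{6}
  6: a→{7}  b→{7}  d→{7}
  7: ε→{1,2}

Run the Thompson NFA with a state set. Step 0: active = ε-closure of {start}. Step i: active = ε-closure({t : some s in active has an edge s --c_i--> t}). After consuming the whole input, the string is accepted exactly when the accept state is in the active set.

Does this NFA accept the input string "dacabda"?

Answer: REJECT

Steps:
start: ε-closure({0}) = {0,1,2}
'd' @ 1: {}  — state set empty
rest 'acabda' ignored (set empty)
end set {} — state 1 not in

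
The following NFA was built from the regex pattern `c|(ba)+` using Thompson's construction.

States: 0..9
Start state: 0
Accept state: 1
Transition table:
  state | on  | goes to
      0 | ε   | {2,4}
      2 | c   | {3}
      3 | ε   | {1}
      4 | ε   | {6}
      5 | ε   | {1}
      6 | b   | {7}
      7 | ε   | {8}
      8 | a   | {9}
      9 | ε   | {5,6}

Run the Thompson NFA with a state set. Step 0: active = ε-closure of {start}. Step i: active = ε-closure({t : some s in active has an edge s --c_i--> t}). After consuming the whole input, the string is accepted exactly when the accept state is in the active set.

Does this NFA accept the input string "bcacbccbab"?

Answer: REJECT

Derivation:
start: ε-closure({0}) = {0,2,4,6}
'b' @ 1: {7,8}
'c' @ 2: {}  — no active states
rest 'acbccbab' ignored (set empty)
final: {}; accept 1 not in set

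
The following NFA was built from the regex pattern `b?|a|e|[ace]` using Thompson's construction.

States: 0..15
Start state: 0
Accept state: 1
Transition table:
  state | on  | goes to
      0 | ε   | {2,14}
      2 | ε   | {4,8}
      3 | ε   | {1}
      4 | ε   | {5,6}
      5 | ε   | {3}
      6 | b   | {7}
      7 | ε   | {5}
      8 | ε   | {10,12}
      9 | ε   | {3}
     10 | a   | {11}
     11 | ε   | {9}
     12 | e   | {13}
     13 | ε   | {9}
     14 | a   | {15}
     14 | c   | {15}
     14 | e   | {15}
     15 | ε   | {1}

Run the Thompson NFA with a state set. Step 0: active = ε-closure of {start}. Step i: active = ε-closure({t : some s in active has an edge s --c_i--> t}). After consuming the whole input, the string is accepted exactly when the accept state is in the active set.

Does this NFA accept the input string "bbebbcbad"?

Answer: REJECT

Trace:
start: ε-closure({0}) = {0,1,2,3,4,5,6,8,10,12,14}
'b' @ 1: {1,3,5,7}  [accepting]
'b' @ 2: {}  — no active states
rest 'ebbcbad' ignored (set empty)
final: {}; accept 1 not in set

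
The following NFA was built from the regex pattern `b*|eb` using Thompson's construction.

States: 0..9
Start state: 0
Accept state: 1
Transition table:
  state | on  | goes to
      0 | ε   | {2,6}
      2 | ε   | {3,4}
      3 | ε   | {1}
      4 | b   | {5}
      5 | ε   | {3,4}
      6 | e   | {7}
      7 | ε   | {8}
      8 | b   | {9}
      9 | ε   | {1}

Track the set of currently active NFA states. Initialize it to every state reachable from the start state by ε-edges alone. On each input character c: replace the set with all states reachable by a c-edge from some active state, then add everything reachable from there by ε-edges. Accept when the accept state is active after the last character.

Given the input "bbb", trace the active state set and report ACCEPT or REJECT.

start: ε-closure({0}) = {0,1,2,3,4,6}
'b' @ 1: {1,3,4,5}  [accepting]
'b' @ 2: {1,3,4,5}  [accepting]
'b' @ 3: {1,3,4,5}  [accepting]
final: {1,3,4,5}; accept 1 in set

Answer: ACCEPT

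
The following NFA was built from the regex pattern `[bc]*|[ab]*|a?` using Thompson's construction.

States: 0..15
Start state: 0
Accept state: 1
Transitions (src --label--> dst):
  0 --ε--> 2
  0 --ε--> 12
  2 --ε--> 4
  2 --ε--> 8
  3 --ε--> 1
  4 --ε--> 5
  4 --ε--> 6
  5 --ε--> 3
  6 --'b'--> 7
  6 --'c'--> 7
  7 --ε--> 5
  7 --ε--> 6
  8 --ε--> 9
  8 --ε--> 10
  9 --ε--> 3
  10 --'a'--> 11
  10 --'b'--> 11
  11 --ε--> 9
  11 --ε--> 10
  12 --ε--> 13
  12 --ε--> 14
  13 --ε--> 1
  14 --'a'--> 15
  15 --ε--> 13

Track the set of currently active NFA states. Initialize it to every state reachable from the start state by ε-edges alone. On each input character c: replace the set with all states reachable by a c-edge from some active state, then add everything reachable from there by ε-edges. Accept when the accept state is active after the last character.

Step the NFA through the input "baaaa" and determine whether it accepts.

Answer: ACCEPT

Trace:
S₀ = ε-closure({0}) = {0,1,2,3,4,5,6,8,9,10,12,13,14}
'b' @ 1: {1,3,5,6,7,9,10,11}  [accepting]
'a' @ 2: {1,3,9,10,11}  [accepting]
'a' @ 3: {1,3,9,10,11}  [accepting]
'a' @ 4: {1,3,9,10,11}  [accepting]
'a' @ 5: {1,3,9,10,11}  [accepting]
after full input: {1,3,9,10,11}  (accept=1 in)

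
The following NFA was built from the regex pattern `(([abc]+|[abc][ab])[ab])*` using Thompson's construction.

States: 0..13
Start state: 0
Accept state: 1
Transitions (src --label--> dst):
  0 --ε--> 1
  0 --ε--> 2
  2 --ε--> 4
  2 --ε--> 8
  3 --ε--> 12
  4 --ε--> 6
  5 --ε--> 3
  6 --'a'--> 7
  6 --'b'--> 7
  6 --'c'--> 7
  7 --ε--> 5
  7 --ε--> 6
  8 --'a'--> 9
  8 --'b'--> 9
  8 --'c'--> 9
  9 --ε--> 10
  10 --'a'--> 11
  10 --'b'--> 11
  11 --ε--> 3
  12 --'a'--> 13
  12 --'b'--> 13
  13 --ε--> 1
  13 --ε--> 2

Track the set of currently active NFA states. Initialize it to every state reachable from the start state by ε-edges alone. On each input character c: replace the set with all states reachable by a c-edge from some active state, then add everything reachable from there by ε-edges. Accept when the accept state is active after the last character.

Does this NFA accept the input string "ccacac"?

initial (ε-close {0}): {0,1,2,4,6,8}
'c' @ 1: {3,5,6,7,9,10,12}
'c' @ 2: {3,5,6,7,12}
'a' @ 3: {1,2,3,4,5,6,7,8,12,13}  ✓accept
'c' @ 4: {3,5,6,7,9,10,12}
'a' @ 5: {1,2,3,4,5,6,7,8,11,12,13}  ✓accept
'c' @ 6: {3,5,6,7,9,10,12}
final: {3,5,6,7,9,10,12}; accept 1 not in set

Answer: REJECT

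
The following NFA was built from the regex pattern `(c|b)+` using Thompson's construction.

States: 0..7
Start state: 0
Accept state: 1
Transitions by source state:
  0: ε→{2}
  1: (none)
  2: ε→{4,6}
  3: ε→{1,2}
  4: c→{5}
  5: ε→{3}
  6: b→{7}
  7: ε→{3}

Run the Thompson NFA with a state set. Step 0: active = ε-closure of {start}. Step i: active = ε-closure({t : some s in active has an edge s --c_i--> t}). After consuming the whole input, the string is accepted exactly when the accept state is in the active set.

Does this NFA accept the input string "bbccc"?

Answer: ACCEPT

Steps:
S₀ = ε-closure({0}) = {0,2,4,6}
'b' @ 1: {1,2,3,4,6,7}  (accept∈set)
'b' @ 2: {1,2,3,4,6,7}  (accept∈set)
'c' @ 3: {1,2,3,4,5,6}  (accept∈set)
'c' @ 4: {1,2,3,4,5,6}  (accept∈set)
'c' @ 5: {1,2,3,4,5,6}  (accept∈set)
end set {1,2,3,4,5,6} — state 1 in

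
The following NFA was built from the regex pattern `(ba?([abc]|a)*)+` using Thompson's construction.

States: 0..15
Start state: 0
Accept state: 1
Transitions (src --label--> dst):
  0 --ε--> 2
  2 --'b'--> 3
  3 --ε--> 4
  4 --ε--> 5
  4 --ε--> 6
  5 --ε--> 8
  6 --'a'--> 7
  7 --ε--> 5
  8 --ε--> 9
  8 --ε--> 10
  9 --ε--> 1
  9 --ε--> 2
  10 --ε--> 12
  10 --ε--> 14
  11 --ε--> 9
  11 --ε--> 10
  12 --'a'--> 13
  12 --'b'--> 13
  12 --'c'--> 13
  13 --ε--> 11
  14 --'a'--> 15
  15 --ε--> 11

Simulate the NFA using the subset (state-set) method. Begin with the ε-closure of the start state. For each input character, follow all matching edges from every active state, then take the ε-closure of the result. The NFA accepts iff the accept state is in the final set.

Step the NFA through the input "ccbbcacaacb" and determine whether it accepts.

initial (ε-close {0}): {0,2}
'c' @ 1: {}  — state set empty
rest 'cbbcacaacb' ignored (set empty)
end set {} — state 1 not in

Answer: REJECT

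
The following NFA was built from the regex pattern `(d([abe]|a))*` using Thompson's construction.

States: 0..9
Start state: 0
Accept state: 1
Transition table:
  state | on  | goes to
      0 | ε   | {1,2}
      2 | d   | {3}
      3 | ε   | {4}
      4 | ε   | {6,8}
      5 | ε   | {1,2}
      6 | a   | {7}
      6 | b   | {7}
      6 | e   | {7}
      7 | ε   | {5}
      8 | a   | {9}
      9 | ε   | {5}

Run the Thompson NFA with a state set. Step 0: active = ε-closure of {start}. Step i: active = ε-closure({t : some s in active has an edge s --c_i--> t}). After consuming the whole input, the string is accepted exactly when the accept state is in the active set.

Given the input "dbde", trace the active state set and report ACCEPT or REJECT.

initial (ε-close {0}): {0,1,2}
'd' @ 1: {3,4,6,8}
'b' @ 2: {1,2,5,7}  [accepting]
'd' @ 3: {3,4,6,8}
'e' @ 4: {1,2,5,7}  [accepting]
after full input: {1,2,5,7}  (accept=1 in)

Answer: ACCEPT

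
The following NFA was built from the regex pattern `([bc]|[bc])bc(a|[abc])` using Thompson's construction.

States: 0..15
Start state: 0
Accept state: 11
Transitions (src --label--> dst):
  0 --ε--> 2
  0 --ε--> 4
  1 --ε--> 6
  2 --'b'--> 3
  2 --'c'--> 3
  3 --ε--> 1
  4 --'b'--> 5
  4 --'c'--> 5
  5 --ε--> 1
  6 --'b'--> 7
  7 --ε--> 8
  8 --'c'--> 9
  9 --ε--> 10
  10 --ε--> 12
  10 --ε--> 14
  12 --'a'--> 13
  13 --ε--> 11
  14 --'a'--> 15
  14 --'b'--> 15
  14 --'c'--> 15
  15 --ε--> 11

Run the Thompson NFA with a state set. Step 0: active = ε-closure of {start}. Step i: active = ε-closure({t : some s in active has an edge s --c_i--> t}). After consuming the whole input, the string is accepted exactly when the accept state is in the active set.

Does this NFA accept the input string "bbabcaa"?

S₀ = ε-closure({0}) = {0,2,4}
'b' @ 1: {1,3,5,6}
'b' @ 2: {7,8}
'a' @ 3: {}  — state set empty
rest 'bcaa' ignored (set empty)
final: {}; accept 11 not in set

Answer: REJECT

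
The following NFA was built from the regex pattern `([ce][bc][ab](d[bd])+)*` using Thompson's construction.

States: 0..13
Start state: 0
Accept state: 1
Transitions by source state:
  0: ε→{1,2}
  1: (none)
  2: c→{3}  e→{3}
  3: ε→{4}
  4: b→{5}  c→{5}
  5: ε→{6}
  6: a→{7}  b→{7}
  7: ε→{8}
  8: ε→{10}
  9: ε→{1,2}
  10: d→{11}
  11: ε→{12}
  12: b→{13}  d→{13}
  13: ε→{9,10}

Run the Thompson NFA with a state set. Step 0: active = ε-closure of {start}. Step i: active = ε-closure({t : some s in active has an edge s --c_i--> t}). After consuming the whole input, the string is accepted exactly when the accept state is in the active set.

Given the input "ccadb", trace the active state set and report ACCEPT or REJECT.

initial (ε-close {0}): {0,1,2}
'c' @ 1: {3,4}
'c' @ 2: {5,6}
'a' @ 3: {7,8,10}
'd' @ 4: {11,12}
'b' @ 5: {1,2,9,10,13}  [accepting]
end set {1,2,9,10,13} — state 1 in

Answer: ACCEPT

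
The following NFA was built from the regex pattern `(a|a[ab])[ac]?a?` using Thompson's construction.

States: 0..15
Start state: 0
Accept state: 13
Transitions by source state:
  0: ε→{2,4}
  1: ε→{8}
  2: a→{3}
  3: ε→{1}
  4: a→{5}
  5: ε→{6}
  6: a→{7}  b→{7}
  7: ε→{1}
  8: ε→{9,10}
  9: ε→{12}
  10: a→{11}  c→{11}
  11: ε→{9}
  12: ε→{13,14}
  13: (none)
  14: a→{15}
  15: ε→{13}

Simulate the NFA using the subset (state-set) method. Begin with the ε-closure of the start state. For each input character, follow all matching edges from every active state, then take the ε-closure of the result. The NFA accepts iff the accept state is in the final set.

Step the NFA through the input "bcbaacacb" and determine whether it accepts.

initial (ε-close {0}): {0,2,4}
'b' @ 1: {}  — no active states
rest 'cbaacacb' ignored (set empty)
final: {}; accept 13 not in set

Answer: REJECT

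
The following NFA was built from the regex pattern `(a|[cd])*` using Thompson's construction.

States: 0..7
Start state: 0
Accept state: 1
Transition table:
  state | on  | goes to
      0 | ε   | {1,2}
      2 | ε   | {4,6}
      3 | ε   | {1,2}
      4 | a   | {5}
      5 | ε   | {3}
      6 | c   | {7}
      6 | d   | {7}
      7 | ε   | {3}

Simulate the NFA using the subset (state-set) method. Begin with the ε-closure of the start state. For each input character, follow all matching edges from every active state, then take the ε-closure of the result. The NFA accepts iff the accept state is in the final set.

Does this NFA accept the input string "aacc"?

S₀ = ε-closure({0}) = {0,1,2,4,6}
'a' @ 1: {1,2,3,4,5,6}  ✓accept
'a' @ 2: {1,2,3,4,5,6}  ✓accept
'c' @ 3: {1,2,3,4,6,7}  ✓accept
'c' @ 4: {1,2,3,4,6,7}  ✓accept
final: {1,2,3,4,6,7}; accept 1 in set

Answer: ACCEPT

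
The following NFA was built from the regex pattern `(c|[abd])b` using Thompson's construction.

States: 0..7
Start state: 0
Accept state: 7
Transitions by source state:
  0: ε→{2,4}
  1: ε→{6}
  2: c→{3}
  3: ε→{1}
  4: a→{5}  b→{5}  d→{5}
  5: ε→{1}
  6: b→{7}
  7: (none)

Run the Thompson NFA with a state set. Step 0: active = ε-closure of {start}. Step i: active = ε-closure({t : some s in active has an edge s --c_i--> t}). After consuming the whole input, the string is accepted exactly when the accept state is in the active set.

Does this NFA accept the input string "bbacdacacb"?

Answer: REJECT

Derivation:
start: ε-closure({0}) = {0,2,4}
'b' @ 1: {1,5,6}
'b' @ 2: {7}  ✓accept
'a' @ 3: {}  — dead — no transitions
rest 'cdacacb' ignored (set empty)
end set {} — state 7 not in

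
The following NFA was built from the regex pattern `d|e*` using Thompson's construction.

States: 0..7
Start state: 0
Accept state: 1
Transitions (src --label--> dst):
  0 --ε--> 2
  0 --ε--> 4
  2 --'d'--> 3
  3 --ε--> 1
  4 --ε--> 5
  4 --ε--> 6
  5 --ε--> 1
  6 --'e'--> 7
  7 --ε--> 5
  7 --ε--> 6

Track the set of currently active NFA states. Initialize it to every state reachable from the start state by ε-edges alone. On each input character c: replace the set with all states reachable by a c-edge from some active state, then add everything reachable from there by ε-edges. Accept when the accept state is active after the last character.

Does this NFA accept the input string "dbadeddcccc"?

Answer: REJECT

Steps:
S₀ = ε-closure({0}) = {0,1,2,4,5,6}
'd' @ 1: {1,3}  [accepting]
'b' @ 2: {}  — dead — no transitions
rest 'adeddcccc' ignored (set empty)
final: {}; accept 1 not in set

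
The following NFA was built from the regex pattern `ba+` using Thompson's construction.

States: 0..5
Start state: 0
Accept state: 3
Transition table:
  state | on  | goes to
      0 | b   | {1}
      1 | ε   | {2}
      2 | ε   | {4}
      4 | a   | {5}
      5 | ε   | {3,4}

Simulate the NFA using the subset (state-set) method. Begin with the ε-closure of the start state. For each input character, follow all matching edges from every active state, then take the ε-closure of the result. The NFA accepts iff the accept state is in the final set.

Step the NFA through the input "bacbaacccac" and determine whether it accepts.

Answer: REJECT

Steps:
initial (ε-close {0}): {0}
'b' @ 1: {1,2,4}
'a' @ 2: {3,4,5}  [accepting]
'c' @ 3: {}  — state set empty
rest 'baacccac' ignored (set empty)
end set {} — state 3 not in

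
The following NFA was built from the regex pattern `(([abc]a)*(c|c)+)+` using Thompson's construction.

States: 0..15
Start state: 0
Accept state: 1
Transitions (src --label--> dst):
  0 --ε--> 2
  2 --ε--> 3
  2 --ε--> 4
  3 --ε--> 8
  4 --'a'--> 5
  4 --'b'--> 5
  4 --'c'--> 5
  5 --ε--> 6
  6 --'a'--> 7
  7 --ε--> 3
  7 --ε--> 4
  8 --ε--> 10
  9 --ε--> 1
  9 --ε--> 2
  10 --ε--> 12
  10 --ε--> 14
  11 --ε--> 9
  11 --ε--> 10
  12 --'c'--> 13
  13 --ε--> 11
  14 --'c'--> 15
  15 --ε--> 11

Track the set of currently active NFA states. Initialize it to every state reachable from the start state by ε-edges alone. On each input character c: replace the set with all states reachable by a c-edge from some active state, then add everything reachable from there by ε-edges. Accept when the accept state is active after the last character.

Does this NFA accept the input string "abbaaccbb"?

Answer: REJECT

Trace:
start: ε-closure({0}) = {0,2,3,4,8,10,12,14}
'a' @ 1: {5,6}
'b' @ 2: {}  — dead — no transitions
rest 'baaccbb' ignored (set empty)
after full input: {}  (accept=1 not in)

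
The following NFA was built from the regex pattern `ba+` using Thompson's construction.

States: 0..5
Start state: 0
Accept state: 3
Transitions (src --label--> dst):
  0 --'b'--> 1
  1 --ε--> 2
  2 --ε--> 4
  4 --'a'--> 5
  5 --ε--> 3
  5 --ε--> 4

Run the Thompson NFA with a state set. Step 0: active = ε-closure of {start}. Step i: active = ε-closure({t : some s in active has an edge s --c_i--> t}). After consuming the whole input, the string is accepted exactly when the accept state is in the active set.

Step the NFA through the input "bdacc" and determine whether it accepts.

Answer: REJECT

Derivation:
start: ε-closure({0}) = {0}
'b' @ 1: {1,2,4}
'd' @ 2: {}  — state set empty
rest 'acc' ignored (set empty)
end set {} — state 3 not in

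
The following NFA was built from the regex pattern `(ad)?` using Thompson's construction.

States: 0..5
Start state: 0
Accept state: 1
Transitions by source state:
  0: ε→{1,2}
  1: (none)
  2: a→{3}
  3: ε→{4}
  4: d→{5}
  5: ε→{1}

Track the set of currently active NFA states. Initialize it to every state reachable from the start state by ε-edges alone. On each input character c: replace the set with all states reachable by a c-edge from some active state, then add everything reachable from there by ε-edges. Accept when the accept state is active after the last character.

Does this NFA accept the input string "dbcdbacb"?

Answer: REJECT

Derivation:
initial (ε-close {0}): {0,1,2}
'd' @ 1: {}  — no active states
rest 'bcdbacb' ignored (set empty)
end set {} — state 1 not in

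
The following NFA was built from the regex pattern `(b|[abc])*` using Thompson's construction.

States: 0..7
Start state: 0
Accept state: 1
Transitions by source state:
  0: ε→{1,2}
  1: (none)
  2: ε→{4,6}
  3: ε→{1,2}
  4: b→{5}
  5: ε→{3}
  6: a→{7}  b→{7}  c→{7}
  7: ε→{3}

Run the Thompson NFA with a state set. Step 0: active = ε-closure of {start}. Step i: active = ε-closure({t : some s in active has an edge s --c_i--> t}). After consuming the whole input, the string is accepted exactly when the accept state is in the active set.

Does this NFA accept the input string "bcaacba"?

Answer: ACCEPT

Derivation:
start: ε-closure({0}) = {0,1,2,4,6}
'b' @ 1: {1,2,3,4,5,6,7}  (accept∈set)
'c' @ 2: {1,2,3,4,6,7}  (accept∈set)
'a' @ 3: {1,2,3,4,6,7}  (accept∈set)
'a' @ 4: {1,2,3,4,6,7}  (accept∈set)
'c' @ 5: {1,2,3,4,6,7}  (accept∈set)
'b' @ 6: {1,2,3,4,5,6,7}  (accept∈set)
'a' @ 7: {1,2,3,4,6,7}  (accept∈set)
final: {1,2,3,4,6,7}; accept 1 in set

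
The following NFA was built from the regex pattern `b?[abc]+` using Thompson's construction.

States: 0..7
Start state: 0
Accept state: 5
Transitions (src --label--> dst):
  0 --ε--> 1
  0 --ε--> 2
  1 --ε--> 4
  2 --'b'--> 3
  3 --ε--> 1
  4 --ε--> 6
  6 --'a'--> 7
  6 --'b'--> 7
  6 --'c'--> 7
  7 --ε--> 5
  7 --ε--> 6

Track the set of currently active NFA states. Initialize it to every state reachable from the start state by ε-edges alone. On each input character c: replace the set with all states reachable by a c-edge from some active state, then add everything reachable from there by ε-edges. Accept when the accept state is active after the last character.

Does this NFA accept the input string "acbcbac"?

start: ε-closure({0}) = {0,1,2,4,6}
'a' @ 1: {5,6,7}  (accept∈set)
'c' @ 2: {5,6,7}  (accept∈set)
'b' @ 3: {5,6,7}  (accept∈set)
'c' @ 4: {5,6,7}  (accept∈set)
'b' @ 5: {5,6,7}  (accept∈set)
'a' @ 6: {5,6,7}  (accept∈set)
'c' @ 7: {5,6,7}  (accept∈set)
final: {5,6,7}; accept 5 in set

Answer: ACCEPT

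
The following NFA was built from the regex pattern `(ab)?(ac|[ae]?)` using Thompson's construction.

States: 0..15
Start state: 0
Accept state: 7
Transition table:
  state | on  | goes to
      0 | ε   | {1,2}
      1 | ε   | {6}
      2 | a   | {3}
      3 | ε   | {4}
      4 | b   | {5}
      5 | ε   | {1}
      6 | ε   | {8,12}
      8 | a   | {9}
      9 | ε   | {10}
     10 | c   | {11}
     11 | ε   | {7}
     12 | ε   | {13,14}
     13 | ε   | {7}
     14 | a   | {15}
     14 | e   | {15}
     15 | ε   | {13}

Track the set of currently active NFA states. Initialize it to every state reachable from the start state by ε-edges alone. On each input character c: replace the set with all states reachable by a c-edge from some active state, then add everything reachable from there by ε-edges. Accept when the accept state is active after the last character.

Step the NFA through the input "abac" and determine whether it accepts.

Answer: ACCEPT

Steps:
start: ε-closure({0}) = {0,1,2,6,7,8,12,13,14}
'a' @ 1: {3,4,7,9,10,13,15}  (accept∈set)
'b' @ 2: {1,5,6,7,8,12,13,14}  (accept∈set)
'a' @ 3: {7,9,10,13,15}  (accept∈set)
'c' @ 4: {7,11}  (accept∈set)
end set {7,11} — state 7 in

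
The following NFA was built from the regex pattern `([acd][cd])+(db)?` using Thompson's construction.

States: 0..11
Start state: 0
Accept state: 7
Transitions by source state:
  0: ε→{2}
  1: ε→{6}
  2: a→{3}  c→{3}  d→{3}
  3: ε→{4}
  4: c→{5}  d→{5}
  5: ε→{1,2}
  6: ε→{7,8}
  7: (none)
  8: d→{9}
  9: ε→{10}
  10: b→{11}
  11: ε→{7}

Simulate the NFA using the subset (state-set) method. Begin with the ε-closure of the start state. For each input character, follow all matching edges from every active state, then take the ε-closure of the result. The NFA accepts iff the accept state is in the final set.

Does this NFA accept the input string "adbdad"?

Answer: REJECT

Steps:
start: ε-closure({0}) = {0,2}
'a' @ 1: {3,4}
'd' @ 2: {1,2,5,6,7,8}  [accepting]
'b' @ 3: {}  — no active states
rest 'dad' ignored (set empty)
end set {} — state 7 not in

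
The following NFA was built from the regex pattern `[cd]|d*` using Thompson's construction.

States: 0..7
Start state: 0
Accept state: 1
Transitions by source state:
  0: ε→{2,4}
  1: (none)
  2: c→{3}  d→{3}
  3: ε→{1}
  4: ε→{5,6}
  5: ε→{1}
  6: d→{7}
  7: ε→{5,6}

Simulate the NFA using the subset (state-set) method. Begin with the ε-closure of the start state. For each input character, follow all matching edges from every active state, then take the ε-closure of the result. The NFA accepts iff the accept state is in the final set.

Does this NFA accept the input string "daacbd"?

initial (ε-close {0}): {0,1,2,4,5,6}
'd' @ 1: {1,3,5,6,7}  [accepting]
'a' @ 2: {}  — dead — no transitions
rest 'acbd' ignored (set empty)
after full input: {}  (accept=1 not in)

Answer: REJECT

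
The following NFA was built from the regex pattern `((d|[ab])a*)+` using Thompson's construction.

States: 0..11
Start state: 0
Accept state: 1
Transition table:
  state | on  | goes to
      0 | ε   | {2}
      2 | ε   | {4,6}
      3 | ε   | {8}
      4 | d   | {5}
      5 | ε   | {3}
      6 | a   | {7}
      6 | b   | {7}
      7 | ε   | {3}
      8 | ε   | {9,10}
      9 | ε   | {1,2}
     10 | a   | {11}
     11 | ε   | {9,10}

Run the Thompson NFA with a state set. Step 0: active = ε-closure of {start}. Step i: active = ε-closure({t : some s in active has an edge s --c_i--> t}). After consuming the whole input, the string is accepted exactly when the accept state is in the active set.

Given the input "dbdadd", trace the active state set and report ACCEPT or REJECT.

Answer: ACCEPT

Derivation:
start: ε-closure({0}) = {0,2,4,6}
'd' @ 1: {1,2,3,4,5,6,8,9,10}  (accept∈set)
'b' @ 2: {1,2,3,4,6,7,8,9,10}  (accept∈set)
'd' @ 3: {1,2,3,4,5,6,8,9,10}  (accept∈set)
'a' @ 4: {1,2,3,4,6,7,8,9,10,11}  (accept∈set)
'd' @ 5: {1,2,3,4,5,6,8,9,10}  (accept∈set)
'd' @ 6: {1,2,3,4,5,6,8,9,10}  (accept∈set)
end set {1,2,3,4,5,6,8,9,10} — state 1 in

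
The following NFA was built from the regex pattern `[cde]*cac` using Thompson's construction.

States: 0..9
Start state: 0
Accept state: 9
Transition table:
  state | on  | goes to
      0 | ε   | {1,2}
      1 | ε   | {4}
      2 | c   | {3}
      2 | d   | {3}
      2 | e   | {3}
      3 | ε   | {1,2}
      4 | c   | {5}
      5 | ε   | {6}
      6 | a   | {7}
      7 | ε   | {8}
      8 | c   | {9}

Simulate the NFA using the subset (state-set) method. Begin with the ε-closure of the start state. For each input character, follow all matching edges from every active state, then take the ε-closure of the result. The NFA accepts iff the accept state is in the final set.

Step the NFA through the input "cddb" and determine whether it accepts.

Answer: REJECT

Derivation:
S₀ = ε-closure({0}) = {0,1,2,4}
'c' @ 1: {1,2,3,4,5,6}
'd' @ 2: {1,2,3,4}
'd' @ 3: {1,2,3,4}
'b' @ 4: {}  — state set empty
final: {}; accept 9 not in set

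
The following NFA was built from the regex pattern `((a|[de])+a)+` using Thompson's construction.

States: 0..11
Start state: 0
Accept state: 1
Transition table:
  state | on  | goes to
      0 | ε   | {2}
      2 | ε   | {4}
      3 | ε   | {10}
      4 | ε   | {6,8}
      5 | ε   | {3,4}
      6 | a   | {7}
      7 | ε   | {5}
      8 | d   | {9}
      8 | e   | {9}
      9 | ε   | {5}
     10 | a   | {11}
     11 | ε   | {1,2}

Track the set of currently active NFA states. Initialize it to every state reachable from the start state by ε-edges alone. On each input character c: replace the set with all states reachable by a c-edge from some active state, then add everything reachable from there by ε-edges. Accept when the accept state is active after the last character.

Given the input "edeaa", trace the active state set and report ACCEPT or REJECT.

Answer: ACCEPT

Trace:
initial (ε-close {0}): {0,2,4,6,8}
'e' @ 1: {3,4,5,6,8,9,10}
'd' @ 2: {3,4,5,6,8,9,10}
'e' @ 3: {3,4,5,6,8,9,10}
'a' @ 4: {1,2,3,4,5,6,7,8,10,11}  ✓accept
'a' @ 5: {1,2,3,4,5,6,7,8,10,11}  ✓accept
after full input: {1,2,3,4,5,6,7,8,10,11}  (accept=1 in)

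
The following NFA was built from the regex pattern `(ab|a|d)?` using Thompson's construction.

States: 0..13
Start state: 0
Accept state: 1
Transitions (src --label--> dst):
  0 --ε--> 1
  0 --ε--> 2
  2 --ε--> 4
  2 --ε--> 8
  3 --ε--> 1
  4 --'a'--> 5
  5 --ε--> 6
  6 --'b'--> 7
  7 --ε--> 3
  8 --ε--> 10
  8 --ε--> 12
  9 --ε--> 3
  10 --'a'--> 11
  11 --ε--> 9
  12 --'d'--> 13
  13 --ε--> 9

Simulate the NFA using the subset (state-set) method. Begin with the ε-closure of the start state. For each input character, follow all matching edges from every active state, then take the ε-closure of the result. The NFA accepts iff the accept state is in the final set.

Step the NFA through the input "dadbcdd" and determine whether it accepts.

Answer: REJECT

Trace:
initial (ε-close {0}): {0,1,2,4,8,10,12}
'd' @ 1: {1,3,9,13}  (accept∈set)
'a' @ 2: {}  — dead — no transitions
rest 'dbcdd' ignored (set empty)
end set {} — state 1 not in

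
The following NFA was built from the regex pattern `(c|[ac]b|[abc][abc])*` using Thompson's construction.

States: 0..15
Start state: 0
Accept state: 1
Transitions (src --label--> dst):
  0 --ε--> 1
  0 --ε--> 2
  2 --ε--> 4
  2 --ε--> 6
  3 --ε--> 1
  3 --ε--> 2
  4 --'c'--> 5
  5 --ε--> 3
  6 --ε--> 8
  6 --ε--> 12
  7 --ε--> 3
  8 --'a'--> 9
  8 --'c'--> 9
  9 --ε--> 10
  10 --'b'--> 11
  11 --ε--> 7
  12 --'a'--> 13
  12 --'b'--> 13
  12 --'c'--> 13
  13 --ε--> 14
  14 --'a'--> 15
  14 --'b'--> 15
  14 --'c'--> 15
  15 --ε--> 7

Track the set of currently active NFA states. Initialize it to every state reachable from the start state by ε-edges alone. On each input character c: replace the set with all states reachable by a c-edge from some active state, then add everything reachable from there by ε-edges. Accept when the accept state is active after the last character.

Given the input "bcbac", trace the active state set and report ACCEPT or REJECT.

start: ε-closure({0}) = {0,1,2,4,6,8,12}
'b' @ 1: {13,14}
'c' @ 2: {1,2,3,4,6,7,8,12,15}  (accept∈set)
'b' @ 3: {13,14}
'a' @ 4: {1,2,3,4,6,7,8,12,15}  (accept∈set)
'c' @ 5: {1,2,3,4,5,6,8,9,10,12,13,14}  (accept∈set)
end set {1,2,3,4,5,6,8,9,10,12,13,14} — state 1 in

Answer: ACCEPT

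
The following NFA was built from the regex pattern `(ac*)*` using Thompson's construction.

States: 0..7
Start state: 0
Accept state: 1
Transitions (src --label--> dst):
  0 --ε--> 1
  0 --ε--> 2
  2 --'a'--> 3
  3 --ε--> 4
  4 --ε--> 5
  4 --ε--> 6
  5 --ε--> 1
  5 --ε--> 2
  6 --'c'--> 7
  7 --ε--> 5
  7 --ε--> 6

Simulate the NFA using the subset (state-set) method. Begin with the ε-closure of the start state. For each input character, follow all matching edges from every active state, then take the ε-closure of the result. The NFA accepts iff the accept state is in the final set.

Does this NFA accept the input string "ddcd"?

Answer: REJECT

Derivation:
S₀ = ε-closure({0}) = {0,1,2}
'd' @ 1: {}  — no active states
rest 'dcd' ignored (set empty)
end set {} — state 1 not in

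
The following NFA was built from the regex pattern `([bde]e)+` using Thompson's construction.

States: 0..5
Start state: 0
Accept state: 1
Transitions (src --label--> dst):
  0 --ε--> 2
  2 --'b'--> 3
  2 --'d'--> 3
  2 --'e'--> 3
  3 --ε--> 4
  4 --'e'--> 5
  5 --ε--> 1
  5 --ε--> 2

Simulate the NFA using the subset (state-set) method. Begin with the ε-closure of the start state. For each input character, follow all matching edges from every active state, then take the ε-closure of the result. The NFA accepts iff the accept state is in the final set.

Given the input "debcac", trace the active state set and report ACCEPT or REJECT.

Answer: REJECT

Derivation:
start: ε-closure({0}) = {0,2}
'd' @ 1: {3,4}
'e' @ 2: {1,2,5}  ✓accept
'b' @ 3: {3,4}
'c' @ 4: {}  — no active states
rest 'ac' ignored (set empty)
after full input: {}  (accept=1 not in)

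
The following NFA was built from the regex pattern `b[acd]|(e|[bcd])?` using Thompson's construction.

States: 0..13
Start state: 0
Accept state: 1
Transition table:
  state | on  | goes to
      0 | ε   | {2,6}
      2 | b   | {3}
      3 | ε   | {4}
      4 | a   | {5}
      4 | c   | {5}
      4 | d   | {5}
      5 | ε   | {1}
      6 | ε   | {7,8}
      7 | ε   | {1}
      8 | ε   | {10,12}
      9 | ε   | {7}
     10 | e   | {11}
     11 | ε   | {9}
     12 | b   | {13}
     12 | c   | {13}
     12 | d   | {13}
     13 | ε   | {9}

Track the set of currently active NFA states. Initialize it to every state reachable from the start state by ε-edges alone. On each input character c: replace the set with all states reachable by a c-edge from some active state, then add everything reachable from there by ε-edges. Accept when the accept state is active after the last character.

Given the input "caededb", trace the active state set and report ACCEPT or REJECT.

start: ε-closure({0}) = {0,1,2,6,7,8,10,12}
'c' @ 1: {1,7,9,13}  ✓accept
'a' @ 2: {}  — dead — no transitions
rest 'ededb' ignored (set empty)
after full input: {}  (accept=1 not in)

Answer: REJECT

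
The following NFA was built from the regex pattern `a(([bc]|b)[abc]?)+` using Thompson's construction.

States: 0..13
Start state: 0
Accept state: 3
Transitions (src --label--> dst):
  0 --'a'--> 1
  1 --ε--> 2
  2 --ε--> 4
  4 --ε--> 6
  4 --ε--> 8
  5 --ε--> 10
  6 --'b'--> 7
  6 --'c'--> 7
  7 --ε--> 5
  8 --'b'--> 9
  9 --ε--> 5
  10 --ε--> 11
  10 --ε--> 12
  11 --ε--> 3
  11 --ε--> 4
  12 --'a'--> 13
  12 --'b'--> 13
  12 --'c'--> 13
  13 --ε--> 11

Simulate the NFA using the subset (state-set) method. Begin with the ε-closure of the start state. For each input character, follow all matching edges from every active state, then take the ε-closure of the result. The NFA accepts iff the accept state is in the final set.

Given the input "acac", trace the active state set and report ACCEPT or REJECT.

S₀ = ε-closure({0}) = {0}
'a' @ 1: {1,2,4,6,8}
'c' @ 2: {3,4,5,6,7,8,10,11,12}  [accepting]
'a' @ 3: {3,4,6,8,11,13}  [accepting]
'c' @ 4: {3,4,5,6,7,8,10,11,12}  [accepting]
end set {3,4,5,6,7,8,10,11,12} — state 3 in

Answer: ACCEPT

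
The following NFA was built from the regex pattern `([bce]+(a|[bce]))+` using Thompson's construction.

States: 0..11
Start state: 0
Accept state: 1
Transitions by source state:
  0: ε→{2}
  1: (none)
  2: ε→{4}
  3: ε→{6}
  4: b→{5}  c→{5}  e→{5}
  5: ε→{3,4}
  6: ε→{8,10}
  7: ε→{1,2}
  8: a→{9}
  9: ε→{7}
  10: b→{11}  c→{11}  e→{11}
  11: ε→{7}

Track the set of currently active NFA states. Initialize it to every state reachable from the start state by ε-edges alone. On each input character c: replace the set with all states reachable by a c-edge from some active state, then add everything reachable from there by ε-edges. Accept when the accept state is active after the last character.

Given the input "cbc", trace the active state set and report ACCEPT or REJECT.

S₀ = ε-closure({0}) = {0,2,4}
'c' @ 1: {3,4,5,6,8,10}
'b' @ 2: {1,2,3,4,5,6,7,8,10,11}  ✓accept
'c' @ 3: {1,2,3,4,5,6,7,8,10,11}  ✓accept
end set {1,2,3,4,5,6,7,8,10,11} — state 1 in

Answer: ACCEPT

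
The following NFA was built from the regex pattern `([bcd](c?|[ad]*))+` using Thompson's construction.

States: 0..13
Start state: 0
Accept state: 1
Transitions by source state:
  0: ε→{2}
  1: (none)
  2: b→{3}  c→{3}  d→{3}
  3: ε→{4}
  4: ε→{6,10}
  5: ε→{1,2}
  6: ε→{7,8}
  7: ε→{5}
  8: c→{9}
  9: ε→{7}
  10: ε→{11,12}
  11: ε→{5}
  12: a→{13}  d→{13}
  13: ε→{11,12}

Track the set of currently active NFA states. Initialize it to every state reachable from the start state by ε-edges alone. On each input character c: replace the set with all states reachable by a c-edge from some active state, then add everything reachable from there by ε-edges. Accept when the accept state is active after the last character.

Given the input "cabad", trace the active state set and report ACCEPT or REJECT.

S₀ = ε-closure({0}) = {0,2}
'c' @ 1: {1,2,3,4,5,6,7,8,10,11,12}  (accept∈set)
'a' @ 2: {1,2,5,11,12,13}  (accept∈set)
'b' @ 3: {1,2,3,4,5,6,7,8,10,11,12}  (accept∈set)
'a' @ 4: {1,2,5,11,12,13}  (accept∈set)
'd' @ 5: {1,2,3,4,5,6,7,8,10,11,12,13}  (accept∈set)
end set {1,2,3,4,5,6,7,8,10,11,12,13} — state 1 in

Answer: ACCEPT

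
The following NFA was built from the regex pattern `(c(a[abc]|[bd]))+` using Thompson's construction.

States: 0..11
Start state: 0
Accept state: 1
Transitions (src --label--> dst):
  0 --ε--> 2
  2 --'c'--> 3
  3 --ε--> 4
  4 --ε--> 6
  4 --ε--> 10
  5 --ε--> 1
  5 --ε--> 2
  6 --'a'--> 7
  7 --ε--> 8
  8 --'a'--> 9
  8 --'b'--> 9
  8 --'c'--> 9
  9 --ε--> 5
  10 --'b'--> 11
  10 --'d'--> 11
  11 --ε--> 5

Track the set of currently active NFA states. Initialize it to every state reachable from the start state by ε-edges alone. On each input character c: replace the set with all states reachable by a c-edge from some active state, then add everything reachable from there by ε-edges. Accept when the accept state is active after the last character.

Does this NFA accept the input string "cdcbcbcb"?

initial (ε-close {0}): {0,2}
'c' @ 1: {3,4,6,10}
'd' @ 2: {1,2,5,11}  ✓accept
'c' @ 3: {3,4,6,10}
'b' @ 4: {1,2,5,11}  ✓accept
'c' @ 5: {3,4,6,10}
'b' @ 6: {1,2,5,11}  ✓accept
'c' @ 7: {3,4,6,10}
'b' @ 8: {1,2,5,11}  ✓accept
final: {1,2,5,11}; accept 1 in set

Answer: ACCEPT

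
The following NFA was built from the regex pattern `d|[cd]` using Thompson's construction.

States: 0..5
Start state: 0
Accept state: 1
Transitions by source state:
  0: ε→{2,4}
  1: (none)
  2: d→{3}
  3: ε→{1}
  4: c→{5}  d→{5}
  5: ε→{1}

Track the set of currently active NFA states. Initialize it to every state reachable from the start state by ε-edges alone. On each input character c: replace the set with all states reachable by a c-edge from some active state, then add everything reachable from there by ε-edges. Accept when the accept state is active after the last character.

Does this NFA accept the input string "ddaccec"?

S₀ = ε-closure({0}) = {0,2,4}
'd' @ 1: {1,3,5}  (accept∈set)
'd' @ 2: {}  — state set empty
rest 'accec' ignored (set empty)
end set {} — state 1 not in

Answer: REJECT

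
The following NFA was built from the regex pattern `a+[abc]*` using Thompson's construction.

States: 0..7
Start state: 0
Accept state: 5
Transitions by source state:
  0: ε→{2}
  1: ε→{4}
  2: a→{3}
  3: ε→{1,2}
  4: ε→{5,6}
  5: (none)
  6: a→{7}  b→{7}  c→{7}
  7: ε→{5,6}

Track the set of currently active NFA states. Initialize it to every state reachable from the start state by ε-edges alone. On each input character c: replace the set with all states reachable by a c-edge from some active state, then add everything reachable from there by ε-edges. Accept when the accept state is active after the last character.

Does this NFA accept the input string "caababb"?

initial (ε-close {0}): {0,2}
'c' @ 1: {}  — dead — no transitions
rest 'aababb' ignored (set empty)
after full input: {}  (accept=5 not in)

Answer: REJECT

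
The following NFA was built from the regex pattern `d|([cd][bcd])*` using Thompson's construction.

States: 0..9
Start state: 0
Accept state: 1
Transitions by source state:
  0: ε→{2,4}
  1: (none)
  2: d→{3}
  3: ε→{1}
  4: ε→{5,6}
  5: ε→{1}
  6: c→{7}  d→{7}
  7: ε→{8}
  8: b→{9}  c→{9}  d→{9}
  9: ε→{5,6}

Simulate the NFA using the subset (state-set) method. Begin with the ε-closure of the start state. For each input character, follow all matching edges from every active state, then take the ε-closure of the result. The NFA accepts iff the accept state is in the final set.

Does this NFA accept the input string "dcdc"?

Answer: ACCEPT

Trace:
S₀ = ε-closure({0}) = {0,1,2,4,5,6}
'd' @ 1: {1,3,7,8}  [accepting]
'c' @ 2: {1,5,6,9}  [accepting]
'd' @ 3: {7,8}
'c' @ 4: {1,5,6,9}  [accepting]
after full input: {1,5,6,9}  (accept=1 in)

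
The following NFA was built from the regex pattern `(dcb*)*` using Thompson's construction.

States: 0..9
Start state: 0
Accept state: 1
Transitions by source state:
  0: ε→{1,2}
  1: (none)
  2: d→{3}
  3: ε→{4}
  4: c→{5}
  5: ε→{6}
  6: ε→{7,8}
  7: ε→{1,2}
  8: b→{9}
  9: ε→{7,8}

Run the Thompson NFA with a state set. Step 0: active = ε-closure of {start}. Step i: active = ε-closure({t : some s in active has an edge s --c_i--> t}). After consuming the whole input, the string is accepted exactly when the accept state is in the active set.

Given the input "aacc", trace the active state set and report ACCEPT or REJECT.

start: ε-closure({0}) = {0,1,2}
'a' @ 1: {}  — state set empty
rest 'acc' ignored (set empty)
final: {}; accept 1 not in set

Answer: REJECT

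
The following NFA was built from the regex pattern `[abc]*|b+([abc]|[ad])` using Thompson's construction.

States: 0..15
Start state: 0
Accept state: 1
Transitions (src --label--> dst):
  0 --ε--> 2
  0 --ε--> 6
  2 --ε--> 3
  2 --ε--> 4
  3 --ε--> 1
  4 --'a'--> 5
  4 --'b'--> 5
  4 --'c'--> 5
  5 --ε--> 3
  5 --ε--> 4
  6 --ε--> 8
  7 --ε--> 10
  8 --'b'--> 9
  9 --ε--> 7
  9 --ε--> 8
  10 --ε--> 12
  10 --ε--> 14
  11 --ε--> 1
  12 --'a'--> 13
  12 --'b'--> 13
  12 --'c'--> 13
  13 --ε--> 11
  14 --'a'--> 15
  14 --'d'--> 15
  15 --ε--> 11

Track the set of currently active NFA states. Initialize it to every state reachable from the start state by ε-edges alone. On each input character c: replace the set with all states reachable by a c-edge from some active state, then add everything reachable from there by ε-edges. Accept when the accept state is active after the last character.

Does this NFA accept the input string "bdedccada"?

Answer: REJECT

Trace:
initial (ε-close {0}): {0,1,2,3,4,6,8}
'b' @ 1: {1,3,4,5,7,8,9,10,12,14}  (accept∈set)
'd' @ 2: {1,11,15}  (accept∈set)
'e' @ 3: {}  — no active states
rest 'dccada' ignored (set empty)
end set {} — state 1 not in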